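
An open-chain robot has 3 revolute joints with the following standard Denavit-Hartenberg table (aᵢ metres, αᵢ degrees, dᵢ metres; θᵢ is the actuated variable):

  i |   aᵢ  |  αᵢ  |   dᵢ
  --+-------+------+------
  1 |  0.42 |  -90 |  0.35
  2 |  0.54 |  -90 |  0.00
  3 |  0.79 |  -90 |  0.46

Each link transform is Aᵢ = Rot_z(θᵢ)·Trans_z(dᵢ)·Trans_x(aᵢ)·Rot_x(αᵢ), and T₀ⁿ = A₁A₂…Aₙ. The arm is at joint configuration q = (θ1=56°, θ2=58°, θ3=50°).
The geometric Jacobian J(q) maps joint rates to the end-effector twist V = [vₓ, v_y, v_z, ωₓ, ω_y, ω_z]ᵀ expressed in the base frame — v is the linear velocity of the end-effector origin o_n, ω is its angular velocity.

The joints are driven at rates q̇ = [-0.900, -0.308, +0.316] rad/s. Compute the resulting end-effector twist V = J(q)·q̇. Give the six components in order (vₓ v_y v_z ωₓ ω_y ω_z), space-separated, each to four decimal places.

0.4034 -0.6306 0.2130 0.1055 -0.3944 -1.0675

o_n = [0.8289, 0.1467, -0.7823]
J₁: ẑ×o_n = [-0.1467, 0.8289, 0.0000], ω = ẑ
J2: z=[-0.8290, 0.5592, 0.0000] o=[0.2349, 0.3482, 0.3500] → [-0.6332, -0.9388, -0.1651, -0.8290, 0.5592, 0.0000]
J3: z=[-0.4742, -0.7031, -0.5299] o=[0.3949, 0.5854, -0.1079] → [0.2417, -0.5498, 0.5132, -0.4742, -0.7031, -0.5299]
V = J·q̇ = [0.4034, -0.6306, 0.2130, 0.1055, -0.3944, -1.0675]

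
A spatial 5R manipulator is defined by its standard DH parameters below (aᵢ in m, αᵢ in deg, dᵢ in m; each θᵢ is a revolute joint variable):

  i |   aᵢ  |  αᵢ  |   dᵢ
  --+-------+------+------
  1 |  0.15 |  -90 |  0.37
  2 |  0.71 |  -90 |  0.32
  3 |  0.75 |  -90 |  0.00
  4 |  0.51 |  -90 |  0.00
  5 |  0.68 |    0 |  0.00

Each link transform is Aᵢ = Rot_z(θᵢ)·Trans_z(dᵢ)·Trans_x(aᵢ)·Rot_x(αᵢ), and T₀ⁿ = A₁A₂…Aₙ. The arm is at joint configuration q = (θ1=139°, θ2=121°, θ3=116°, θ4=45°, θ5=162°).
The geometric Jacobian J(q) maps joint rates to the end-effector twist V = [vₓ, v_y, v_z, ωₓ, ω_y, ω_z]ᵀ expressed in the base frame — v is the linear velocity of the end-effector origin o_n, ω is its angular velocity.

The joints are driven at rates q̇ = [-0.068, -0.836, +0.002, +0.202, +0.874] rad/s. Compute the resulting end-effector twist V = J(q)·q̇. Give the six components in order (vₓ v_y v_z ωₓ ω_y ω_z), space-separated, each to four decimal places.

-0.6028 0.0416 0.1391 -0.2378 0.4611 -0.4619

o_n = [0.4231, 0.1083, -0.1052]
J₁: ẑ×o_n = [-0.1083, 0.4231, 0.0000], ω = ẑ
J2: z=[-0.6561, -0.7547, 0.0000] o=[-0.1132, 0.0984, 0.3700] → [0.3586, -0.3118, 0.3983, -0.6561, -0.7547, 0.0000]
J3: z=[0.6469, -0.5624, 0.5150] o=[-0.0472, -0.3830, -0.2386] → [-0.3280, 0.1559, 0.5823, 0.6469, -0.5624, 0.5150]
J4: z=[-0.6370, -0.0271, 0.7704] o=[0.2673, 0.2368, 0.0432] → [0.1031, 0.0255, 0.0861, -0.6370, -0.0271, 0.7704]
J5: z=[-0.7539, -0.1867, -0.6299] o=[0.1852, 0.7377, -0.0070] → [-0.3781, -0.2239, 0.5189, -0.7539, -0.1867, -0.6299]
V = J·q̇ = [-0.6028, 0.0416, 0.1391, -0.2378, 0.4611, -0.4619]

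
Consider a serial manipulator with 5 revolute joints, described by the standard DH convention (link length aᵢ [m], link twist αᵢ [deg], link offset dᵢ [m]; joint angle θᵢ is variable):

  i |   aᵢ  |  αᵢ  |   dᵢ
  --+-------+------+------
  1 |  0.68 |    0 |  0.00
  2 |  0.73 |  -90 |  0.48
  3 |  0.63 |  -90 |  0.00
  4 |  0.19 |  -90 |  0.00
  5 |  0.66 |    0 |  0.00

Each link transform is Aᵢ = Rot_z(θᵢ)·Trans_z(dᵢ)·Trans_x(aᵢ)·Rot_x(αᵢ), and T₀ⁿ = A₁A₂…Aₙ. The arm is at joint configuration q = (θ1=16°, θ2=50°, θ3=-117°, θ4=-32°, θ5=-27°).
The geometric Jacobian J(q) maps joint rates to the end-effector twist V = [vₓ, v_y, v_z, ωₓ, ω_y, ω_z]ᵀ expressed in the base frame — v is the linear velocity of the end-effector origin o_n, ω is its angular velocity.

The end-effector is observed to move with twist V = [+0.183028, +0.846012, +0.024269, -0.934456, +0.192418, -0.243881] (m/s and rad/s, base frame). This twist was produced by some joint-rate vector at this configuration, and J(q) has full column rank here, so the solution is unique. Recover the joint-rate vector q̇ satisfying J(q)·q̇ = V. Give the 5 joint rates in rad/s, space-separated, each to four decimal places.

-0.1560 0.3570 0.4460 -0.3840 -0.5730

o_n = [0.4443, 0.7310, 1.7653]
J₁: ẑ×o_n = [-0.7310, 0.4443, 0.0000], ω = ẑ
J2: z=[0.0000, 0.0000, 1.0000] o=[0.6537, 0.1874, 0.0000] → [-0.5435, -0.2093, 0.0000, 0.0000, 0.0000, 1.0000]
J3: z=[-0.9135, 0.4067, 0.0000] o=[0.9506, 0.8543, 0.4800] → [0.5228, 1.1742, 0.3186, -0.9135, 0.4067, 0.0000]
J4: z=[0.3624, 0.8140, 0.4540] o=[0.8342, 0.5930, 1.0413] → [0.5267, -0.4394, 0.3674, 0.3624, 0.8140, 0.4540]
J5: z=[0.6769, -0.5647, 0.4722] o=[0.7125, 0.5672, 1.1849] → [-0.4051, -0.5195, -0.0406, 0.6769, -0.5647, 0.4722]
q̇ = J⁺·V = [-0.1560, 0.3570, 0.4460, -0.3840, -0.5730]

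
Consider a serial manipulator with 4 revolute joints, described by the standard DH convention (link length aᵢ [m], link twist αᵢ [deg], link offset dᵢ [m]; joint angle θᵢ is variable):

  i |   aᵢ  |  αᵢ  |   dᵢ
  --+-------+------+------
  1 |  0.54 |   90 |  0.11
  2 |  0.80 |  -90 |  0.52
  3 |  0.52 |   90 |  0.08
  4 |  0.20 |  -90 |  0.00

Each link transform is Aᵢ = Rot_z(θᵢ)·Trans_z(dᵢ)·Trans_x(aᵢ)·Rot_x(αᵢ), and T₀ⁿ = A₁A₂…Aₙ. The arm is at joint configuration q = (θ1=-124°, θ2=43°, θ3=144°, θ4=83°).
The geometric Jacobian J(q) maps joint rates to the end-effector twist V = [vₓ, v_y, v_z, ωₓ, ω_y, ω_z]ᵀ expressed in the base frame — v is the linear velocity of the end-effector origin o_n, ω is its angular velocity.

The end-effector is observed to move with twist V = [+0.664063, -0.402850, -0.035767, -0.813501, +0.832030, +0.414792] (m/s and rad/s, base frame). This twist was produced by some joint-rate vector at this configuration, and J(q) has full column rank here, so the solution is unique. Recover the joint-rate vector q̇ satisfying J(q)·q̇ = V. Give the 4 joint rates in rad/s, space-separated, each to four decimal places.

o_n = [-0.5086, -0.3964, 0.5589]
J₁: ẑ×o_n = [0.3964, -0.5086, 0.0000], ω = ẑ
J2: z=[-0.8290, 0.5592, 0.0000] o=[-0.3020, -0.4477, 0.1100] → [0.2510, 0.3722, 0.0730, -0.8290, 0.5592, 0.0000]
J3: z=[0.3814, 0.5654, 0.7314] o=[-1.0602, -0.6420, 0.6556] → [-0.2343, 0.4403, -0.2182, 0.3814, 0.5654, 0.7314]
J4: z=[0.4303, -0.8088, 0.4009] o=[-0.6043, -0.5126, 0.4272] → [-0.1531, -0.0183, 0.1274, 0.4303, -0.8088, 0.4009]
q̇ = J⁺·V = [0.9360, 0.4140, -0.2210, -0.8970]

0.9360 0.4140 -0.2210 -0.8970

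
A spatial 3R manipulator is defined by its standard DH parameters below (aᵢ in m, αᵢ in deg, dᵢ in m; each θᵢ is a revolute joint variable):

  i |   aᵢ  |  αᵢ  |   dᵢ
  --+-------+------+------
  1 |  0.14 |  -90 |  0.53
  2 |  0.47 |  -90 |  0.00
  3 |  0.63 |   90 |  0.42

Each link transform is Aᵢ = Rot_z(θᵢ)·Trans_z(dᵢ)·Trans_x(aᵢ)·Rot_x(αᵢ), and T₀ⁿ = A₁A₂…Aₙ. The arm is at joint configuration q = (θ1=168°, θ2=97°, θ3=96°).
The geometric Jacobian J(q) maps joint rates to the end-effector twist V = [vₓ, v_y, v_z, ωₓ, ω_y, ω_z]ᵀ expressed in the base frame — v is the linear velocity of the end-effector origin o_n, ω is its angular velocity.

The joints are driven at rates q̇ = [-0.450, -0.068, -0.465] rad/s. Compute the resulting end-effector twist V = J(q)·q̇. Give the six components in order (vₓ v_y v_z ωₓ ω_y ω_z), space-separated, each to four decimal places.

0.2631 -0.1747 -0.3209 -0.4373 0.1625 -0.5067

o_n = [0.4493, 0.5451, 0.1801]
J₁: ẑ×o_n = [-0.5451, 0.4493, 0.0000], ω = ẑ
J2: z=[-0.2079, -0.9781, 0.0000] o=[-0.1369, 0.0291, 0.5300] → [0.3423, -0.0728, 0.4661, -0.2079, -0.9781, 0.0000]
J3: z=[0.9709, -0.2064, 0.1219] o=[-0.0809, 0.0172, 0.0635] → [-0.0884, -0.0485, 0.6219, 0.9709, -0.2064, 0.1219]
V = J·q̇ = [0.2631, -0.1747, -0.3209, -0.4373, 0.1625, -0.5067]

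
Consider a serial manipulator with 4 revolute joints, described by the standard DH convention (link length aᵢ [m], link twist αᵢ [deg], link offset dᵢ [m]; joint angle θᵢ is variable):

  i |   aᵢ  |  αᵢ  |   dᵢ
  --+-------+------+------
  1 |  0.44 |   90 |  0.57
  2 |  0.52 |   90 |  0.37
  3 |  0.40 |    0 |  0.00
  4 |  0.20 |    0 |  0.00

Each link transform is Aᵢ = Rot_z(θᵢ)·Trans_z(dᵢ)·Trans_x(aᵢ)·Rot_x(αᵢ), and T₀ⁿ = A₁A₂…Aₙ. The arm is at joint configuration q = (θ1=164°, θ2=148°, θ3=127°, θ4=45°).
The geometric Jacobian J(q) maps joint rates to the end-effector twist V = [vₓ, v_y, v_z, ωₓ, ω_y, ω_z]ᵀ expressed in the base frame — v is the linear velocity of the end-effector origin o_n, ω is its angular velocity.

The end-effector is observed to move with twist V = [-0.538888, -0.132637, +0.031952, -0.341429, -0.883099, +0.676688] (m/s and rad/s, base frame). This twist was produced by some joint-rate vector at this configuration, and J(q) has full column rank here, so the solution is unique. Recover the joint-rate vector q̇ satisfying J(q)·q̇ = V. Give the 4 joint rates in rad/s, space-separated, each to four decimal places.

o_n = [-0.1590, 0.7918, 0.6130]
J₁: ẑ×o_n = [-0.7918, -0.1590, 0.0000], ω = ẑ
J2: z=[0.2756, 0.9613, 0.0000] o=[-0.4230, 0.1213, 0.5700] → [0.0414, -0.0119, -0.0689, 0.2756, 0.9613, 0.0000]
J3: z=[-0.5094, 0.1461, 0.8480] o=[0.1029, 0.3554, 0.8456] → [-0.4041, -0.3406, -0.1840, -0.5094, 0.1461, 0.8480]
J4: z=[-0.5094, 0.1461, 0.8480] o=[-0.0053, 0.7187, 0.7180] → [-0.0773, -0.1839, -0.0148, -0.5094, 0.1461, 0.8480]
q̇ = J⁺·V = [0.5410, -0.9430, 0.1810, -0.0210]

0.5410 -0.9430 0.1810 -0.0210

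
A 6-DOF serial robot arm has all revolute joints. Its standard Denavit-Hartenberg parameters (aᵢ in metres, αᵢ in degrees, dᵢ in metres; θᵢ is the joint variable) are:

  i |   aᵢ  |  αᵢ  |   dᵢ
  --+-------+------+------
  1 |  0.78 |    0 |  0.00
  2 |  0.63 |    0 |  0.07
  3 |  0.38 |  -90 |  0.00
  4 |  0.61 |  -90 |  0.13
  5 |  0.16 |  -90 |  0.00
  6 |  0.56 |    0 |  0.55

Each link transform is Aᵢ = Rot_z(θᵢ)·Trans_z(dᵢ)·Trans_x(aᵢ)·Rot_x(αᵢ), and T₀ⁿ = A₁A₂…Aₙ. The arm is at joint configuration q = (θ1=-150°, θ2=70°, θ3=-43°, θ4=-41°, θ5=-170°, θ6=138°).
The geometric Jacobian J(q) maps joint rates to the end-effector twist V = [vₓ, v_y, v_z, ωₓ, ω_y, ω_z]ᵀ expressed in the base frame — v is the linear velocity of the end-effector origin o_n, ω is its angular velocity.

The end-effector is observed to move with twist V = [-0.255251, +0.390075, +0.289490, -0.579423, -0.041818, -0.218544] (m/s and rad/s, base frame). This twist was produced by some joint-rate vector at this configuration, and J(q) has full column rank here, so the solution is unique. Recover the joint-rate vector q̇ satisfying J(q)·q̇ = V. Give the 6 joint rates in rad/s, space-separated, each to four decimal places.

-0.3690 -0.0940 0.7320 -0.1500 0.5980 -0.3180

o_n = [-0.5069, -2.0708, 0.9812]
J₁: ẑ×o_n = [2.0708, -0.5069, 0.0000], ω = ẑ
J2: z=[0.0000, 0.0000, 1.0000] o=[-0.6755, -0.3900, 0.0000] → [1.6808, 0.1686, -0.0000, 0.0000, 0.0000, 1.0000]
J3: z=[0.0000, 0.0000, 1.0000] o=[-0.5661, -1.0104, 0.0700] → [1.0603, 0.0592, -0.0000, 0.0000, 0.0000, 1.0000]
J4: z=[0.8387, -0.5446, 0.0000] o=[-0.7731, -1.3291, 0.0700] → [-0.4963, -0.7642, -0.4770, 0.8387, -0.5446, 0.0000]
J5: z=[-0.3573, -0.5502, -0.7547] o=[-0.9148, -1.7860, 0.4702] → [-0.4960, -0.1253, 0.3262, -0.3573, -0.5502, -0.7547]
J6: z=[0.7546, -0.6463, 0.1139] o=[-0.8267, -1.7014, 0.3668] → [-0.3550, -0.4271, -0.0720, 0.7546, -0.6463, 0.1139]
q̇ = J⁺·V = [-0.3690, -0.0940, 0.7320, -0.1500, 0.5980, -0.3180]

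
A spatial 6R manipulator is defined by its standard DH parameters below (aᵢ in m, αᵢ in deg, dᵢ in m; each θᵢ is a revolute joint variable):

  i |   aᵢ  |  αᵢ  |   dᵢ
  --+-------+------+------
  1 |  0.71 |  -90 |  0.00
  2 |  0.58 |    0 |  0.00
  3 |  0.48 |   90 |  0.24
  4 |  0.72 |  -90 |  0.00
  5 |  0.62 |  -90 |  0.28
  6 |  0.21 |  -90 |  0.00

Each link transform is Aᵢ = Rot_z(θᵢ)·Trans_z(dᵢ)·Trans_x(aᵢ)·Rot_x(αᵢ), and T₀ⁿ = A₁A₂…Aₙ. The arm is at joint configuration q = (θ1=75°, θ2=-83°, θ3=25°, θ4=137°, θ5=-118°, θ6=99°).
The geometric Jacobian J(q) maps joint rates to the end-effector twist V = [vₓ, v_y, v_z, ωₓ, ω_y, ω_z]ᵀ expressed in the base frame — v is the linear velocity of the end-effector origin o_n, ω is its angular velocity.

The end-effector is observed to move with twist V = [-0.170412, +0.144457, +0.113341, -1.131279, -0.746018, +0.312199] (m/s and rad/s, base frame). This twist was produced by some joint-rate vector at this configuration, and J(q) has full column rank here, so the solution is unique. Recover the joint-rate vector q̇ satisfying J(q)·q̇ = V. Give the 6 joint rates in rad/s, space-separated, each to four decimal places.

0.4690 0.3960 0.7690 0.6120 0.6510 0.3500

o_n = [-0.3705, 0.5102, 0.9399]
J₁: ẑ×o_n = [-0.5102, -0.3705, 0.0000], ω = ẑ
J2: z=[-0.9659, 0.2588, 0.0000] o=[0.1838, 0.6858, 0.0000] → [0.2433, 0.9079, 0.3130, -0.9659, 0.2588, 0.0000]
J3: z=[-0.9659, 0.2588, 0.0000] o=[0.2021, 0.7541, 0.5757] → [0.0943, 0.3518, 0.3837, -0.9659, 0.2588, 0.0000]
J4: z=[-0.2195, -0.8192, 0.5299] o=[0.0361, 1.0619, 0.9827] → [0.3274, -0.2249, -0.2120, -0.2195, -0.8192, 0.5299]
J5: z=[0.6129, -0.5384, -0.5784] o=[-0.5105, 0.9194, 0.5362] → [-0.4540, -0.3284, -0.1755, 0.6129, -0.5384, -0.5784]
J6: z=[-0.7733, -0.5592, -0.2988] o=[-0.2381, 0.3779, 0.8449] → [-0.0136, 0.1131, -0.1764, -0.7733, -0.5592, -0.2988]
q̇ = J⁺·V = [0.4690, 0.3960, 0.7690, 0.6120, 0.6510, 0.3500]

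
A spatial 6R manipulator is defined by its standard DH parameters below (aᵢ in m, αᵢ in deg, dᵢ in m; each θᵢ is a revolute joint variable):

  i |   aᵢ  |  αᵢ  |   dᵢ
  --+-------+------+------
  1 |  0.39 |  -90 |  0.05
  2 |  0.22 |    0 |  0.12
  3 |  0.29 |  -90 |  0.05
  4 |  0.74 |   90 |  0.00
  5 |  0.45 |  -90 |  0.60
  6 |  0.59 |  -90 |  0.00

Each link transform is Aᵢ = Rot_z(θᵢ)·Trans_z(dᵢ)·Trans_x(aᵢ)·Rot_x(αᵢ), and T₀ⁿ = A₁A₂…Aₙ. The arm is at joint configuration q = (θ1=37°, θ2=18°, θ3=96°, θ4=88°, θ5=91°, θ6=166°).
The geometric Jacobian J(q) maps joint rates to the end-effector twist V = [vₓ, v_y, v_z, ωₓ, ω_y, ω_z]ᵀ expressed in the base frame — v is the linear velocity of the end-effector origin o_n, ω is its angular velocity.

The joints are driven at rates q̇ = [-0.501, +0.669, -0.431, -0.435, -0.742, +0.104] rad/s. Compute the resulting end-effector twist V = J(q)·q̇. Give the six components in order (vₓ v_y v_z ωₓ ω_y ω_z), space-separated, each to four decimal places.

-0.5738 -0.3022 -0.4383 0.3706 0.6749 0.0021

o_n = [0.6513, -0.2051, -0.7739]
J₁: ẑ×o_n = [0.2051, 0.6513, -0.0000], ω = ẑ
J2: z=[-0.6018, 0.7986, 0.0000] o=[0.3115, 0.2347, 0.0500] → [-0.6580, -0.4958, -0.0067, -0.6018, 0.7986, 0.0000]
J3: z=[-0.6018, 0.7986, 0.0000] o=[0.4064, 0.4565, -0.0180] → [-0.6037, -0.4549, 0.2025, -0.6018, 0.7986, 0.0000]
J4: z=[-0.7296, -0.5498, 0.4067] o=[0.2821, 0.4254, -0.2829] → [0.5264, -0.2080, 0.6630, -0.7296, -0.5498, 0.4067]
J5: z=[-0.3456, -0.2168, -0.9130] o=[0.7187, -0.1715, -0.3065] → [0.0707, -0.1000, -0.0030, -0.3456, -0.2168, -0.9130]
J6: z=[-0.5773, 0.8162, 0.0248] o=[0.1785, -0.5426, -0.6710] → [-0.0923, -0.0476, -0.5808, -0.5773, 0.8162, 0.0248]
V = J·q̇ = [-0.5738, -0.3022, -0.4383, 0.3706, 0.6749, 0.0021]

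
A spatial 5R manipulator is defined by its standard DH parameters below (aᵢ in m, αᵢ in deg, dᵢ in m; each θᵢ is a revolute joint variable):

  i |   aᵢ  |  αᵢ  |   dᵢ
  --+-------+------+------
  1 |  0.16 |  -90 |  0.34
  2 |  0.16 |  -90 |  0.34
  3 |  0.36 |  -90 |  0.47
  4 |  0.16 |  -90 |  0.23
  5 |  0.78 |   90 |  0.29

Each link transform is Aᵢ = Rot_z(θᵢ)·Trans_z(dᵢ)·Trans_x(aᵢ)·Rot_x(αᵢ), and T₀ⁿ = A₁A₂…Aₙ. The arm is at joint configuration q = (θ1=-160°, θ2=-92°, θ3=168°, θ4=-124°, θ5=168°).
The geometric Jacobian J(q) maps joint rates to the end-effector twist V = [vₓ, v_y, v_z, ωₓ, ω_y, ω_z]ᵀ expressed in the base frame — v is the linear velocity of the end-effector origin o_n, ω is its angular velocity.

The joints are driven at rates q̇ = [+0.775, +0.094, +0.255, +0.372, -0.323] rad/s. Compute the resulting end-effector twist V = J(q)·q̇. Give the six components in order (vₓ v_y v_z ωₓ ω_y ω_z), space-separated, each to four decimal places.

o_n = [-0.2276, -0.3078, -0.4261]
J₁: ẑ×o_n = [0.3078, -0.2276, 0.0000], ω = ẑ
J2: z=[0.3420, -0.9397, 0.0000] o=[-0.1504, -0.0547, 0.3400] → [0.7199, 0.2620, -0.1591, 0.3420, -0.9397, 0.0000]
J3: z=[-0.9391, -0.3418, 0.0349] o=[-0.0288, -0.3723, 0.4999] → [0.3143, -0.8766, -0.1285, -0.9391, -0.3418, 0.0349]
J4: z=[0.3277, -0.9216, -0.2078] o=[-0.5074, -0.4668, 0.1644] → [0.5773, 0.1354, 0.3100, 0.3277, -0.9216, -0.2078]
J5: z=[-0.6107, -0.0388, -0.7909] o=[-0.5473, -0.7406, 0.2087] → [0.3669, -0.6406, -0.2519, -0.6107, -0.0388, -0.7909]
V = J·q̇ = [0.4826, -0.1180, 0.1489, 0.1118, -0.5058, 0.9621]

0.4826 -0.1180 0.1489 0.1118 -0.5058 0.9621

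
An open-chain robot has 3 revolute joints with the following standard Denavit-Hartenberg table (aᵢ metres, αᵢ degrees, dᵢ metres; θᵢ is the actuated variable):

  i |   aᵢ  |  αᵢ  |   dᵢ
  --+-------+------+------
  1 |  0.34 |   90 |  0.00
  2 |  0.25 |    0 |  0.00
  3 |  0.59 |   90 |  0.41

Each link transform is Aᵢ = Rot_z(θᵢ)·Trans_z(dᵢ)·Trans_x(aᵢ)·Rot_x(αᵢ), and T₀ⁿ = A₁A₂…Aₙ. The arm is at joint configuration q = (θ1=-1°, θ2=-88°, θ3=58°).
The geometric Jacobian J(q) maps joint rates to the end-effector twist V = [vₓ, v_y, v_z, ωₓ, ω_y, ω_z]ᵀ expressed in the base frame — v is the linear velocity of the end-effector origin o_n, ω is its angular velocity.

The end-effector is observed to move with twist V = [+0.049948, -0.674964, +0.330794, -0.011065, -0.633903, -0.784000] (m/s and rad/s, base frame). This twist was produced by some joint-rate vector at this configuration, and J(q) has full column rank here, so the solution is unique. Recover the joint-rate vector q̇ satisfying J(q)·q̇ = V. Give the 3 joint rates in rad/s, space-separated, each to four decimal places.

-0.7840 0.7850 -0.1510

o_n = [0.8524, -0.4249, -0.5448]
J₁: ẑ×o_n = [0.4249, 0.8524, -0.0000], ω = ẑ
J2: z=[-0.0175, -0.9998, 0.0000] o=[0.3399, -0.0059, 0.0000] → [0.5448, -0.0095, 0.5197, -0.0175, -0.9998, 0.0000]
J3: z=[-0.0175, -0.9998, 0.0000] o=[0.3487, -0.0061, -0.2498] → [0.2950, -0.0051, 0.5110, -0.0175, -0.9998, 0.0000]
q̇ = J⁺·V = [-0.7840, 0.7850, -0.1510]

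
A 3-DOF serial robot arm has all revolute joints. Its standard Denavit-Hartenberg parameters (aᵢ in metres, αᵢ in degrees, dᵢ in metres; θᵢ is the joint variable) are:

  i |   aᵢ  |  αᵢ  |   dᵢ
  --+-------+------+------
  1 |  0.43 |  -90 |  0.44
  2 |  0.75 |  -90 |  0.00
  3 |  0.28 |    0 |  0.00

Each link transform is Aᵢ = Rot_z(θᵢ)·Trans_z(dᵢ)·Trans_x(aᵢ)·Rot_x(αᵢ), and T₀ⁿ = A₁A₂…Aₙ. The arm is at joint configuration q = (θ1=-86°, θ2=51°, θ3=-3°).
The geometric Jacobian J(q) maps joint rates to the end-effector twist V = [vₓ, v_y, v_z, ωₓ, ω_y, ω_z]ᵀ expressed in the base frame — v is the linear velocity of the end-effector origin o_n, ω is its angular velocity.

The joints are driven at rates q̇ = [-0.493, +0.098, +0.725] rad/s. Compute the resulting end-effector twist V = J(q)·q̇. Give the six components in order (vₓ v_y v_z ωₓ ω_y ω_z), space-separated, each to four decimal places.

o_n = [0.0898, -1.0743, -0.3602]
J₁: ẑ×o_n = [1.0743, 0.0898, -0.0000], ω = ẑ
J2: z=[0.9976, 0.0698, 0.0000] o=[0.0300, -0.4290, 0.4400] → [-0.0558, 0.7982, -0.6480, 0.9976, 0.0698, 0.0000]
J3: z=[-0.0542, 0.7753, -0.6293] o=[0.0629, -0.8998, -0.1429] → [-0.2783, -0.0287, -0.0114, -0.0542, 0.7753, -0.6293]
V = J·q̇ = [-0.7369, 0.0131, -0.0718, 0.0585, 0.5689, -0.9493]

-0.7369 0.0131 -0.0718 0.0585 0.5689 -0.9493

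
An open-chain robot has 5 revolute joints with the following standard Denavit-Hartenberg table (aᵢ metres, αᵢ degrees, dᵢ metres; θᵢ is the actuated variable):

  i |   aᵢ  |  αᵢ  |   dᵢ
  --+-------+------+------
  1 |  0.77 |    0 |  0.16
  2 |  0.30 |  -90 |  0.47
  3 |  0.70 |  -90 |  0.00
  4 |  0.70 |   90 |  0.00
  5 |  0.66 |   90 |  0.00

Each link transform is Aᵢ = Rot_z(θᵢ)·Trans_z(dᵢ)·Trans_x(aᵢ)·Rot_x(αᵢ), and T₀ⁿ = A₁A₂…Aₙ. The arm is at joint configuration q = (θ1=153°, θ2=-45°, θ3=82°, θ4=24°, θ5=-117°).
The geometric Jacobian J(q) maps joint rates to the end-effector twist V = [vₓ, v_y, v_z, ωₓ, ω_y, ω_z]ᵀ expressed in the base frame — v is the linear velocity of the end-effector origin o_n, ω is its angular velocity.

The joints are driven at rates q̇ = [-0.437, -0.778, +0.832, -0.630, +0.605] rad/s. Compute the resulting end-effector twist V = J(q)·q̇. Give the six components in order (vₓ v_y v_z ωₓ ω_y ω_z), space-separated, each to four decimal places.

1.4998 -0.0709 -1.0061 -1.5203 0.1980 -1.3710

o_n = [-0.8497, 1.3801, -0.3435]
J₁: ẑ×o_n = [-1.3801, -0.8497, 0.0000], ω = ẑ
J2: z=[0.0000, 0.0000, 1.0000] o=[-0.6861, 0.3496, 0.1600] → [-1.0305, -0.1636, 0.0000, 0.0000, 0.0000, 1.0000]
J3: z=[-0.9511, -0.3090, 0.0000] o=[-0.7788, 0.6349, 0.6300] → [0.3008, -0.9259, -0.7307, -0.9511, -0.3090, 0.0000]
J4: z=[0.3060, -0.9418, -0.1392] o=[-0.8089, 0.7275, -0.0632] → [0.3549, 0.0915, 0.1613, 0.3060, -0.9418, -0.1392]
J5: z=[-0.8863, -0.2285, -0.4028] o=[-0.5656, 0.9002, -0.6964] → [0.1127, 0.4272, -0.4903, -0.8863, -0.2285, -0.4028]
V = J·q̇ = [1.4998, -0.0709, -1.0061, -1.5203, 0.1980, -1.3710]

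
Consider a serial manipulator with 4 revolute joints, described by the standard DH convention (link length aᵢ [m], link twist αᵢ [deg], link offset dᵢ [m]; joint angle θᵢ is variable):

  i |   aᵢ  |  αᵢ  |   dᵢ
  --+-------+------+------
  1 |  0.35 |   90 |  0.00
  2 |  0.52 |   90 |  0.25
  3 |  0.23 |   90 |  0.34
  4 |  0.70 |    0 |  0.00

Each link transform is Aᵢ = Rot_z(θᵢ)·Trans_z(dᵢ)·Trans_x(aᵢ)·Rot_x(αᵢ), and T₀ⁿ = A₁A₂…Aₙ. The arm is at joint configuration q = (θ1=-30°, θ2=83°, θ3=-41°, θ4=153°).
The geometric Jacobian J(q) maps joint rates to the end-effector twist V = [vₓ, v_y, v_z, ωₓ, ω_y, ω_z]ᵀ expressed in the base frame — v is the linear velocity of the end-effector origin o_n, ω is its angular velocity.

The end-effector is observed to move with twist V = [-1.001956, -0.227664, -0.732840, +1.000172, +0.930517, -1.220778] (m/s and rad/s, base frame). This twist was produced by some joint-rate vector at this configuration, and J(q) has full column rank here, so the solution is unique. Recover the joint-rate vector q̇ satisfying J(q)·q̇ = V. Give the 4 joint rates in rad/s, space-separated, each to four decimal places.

-0.6540 -0.7150 0.4670 0.7830

o_n = [0.6379, -0.9552, 0.1410]
J₁: ẑ×o_n = [0.9552, 0.6379, -0.0000], ω = ẑ
J2: z=[-0.5000, -0.8660, 0.0000] o=[0.3031, -0.1750, 0.0000] → [-0.1221, 0.0705, 0.6801, -0.5000, -0.8660, 0.0000]
J3: z=[0.8596, -0.4963, -0.1219] o=[0.2330, -0.4232, 0.5161] → [0.1213, 0.2731, -0.2564, 0.8596, -0.4963, -0.1219]
J4: z=[0.3081, 0.6936, -0.6512] o=[0.6190, -0.4718, 0.6470] → [-0.6657, 0.1436, -0.1620, 0.3081, 0.6936, -0.6512]
q̇ = J⁺·V = [-0.6540, -0.7150, 0.4670, 0.7830]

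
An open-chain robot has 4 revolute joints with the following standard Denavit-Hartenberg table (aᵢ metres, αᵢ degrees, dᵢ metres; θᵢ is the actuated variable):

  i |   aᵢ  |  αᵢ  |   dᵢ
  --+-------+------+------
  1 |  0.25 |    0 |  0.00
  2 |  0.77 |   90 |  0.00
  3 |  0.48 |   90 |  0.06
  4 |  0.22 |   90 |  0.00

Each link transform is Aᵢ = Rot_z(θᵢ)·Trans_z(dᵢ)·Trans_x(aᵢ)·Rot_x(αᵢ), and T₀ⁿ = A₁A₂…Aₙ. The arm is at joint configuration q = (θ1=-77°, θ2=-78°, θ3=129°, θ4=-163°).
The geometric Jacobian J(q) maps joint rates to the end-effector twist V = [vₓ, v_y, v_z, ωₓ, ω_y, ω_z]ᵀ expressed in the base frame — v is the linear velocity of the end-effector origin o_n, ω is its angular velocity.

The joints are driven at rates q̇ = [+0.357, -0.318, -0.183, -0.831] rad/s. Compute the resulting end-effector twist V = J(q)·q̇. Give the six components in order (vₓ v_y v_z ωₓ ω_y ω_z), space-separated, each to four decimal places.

o_n = [-0.4860, -0.5012, 0.2095]
J₁: ẑ×o_n = [0.5012, -0.4860, 0.0000], ω = ẑ
J2: z=[0.0000, 0.0000, 1.0000] o=[0.0562, -0.2436, 0.0000] → [0.2576, -0.5423, 0.0000, 0.0000, 0.0000, 1.0000]
J3: z=[-0.4226, 0.9063, 0.0000] o=[-0.6416, -0.5690, 0.0000] → [0.1899, 0.0886, -0.1697, -0.4226, 0.9063, 0.0000]
J4: z=[-0.7043, -0.3284, 0.6293] o=[-0.3932, -0.3870, 0.3730] → [0.1256, -0.1736, 0.0500, -0.7043, -0.3284, 0.6293]
V = J·q̇ = [-0.0421, 0.1270, -0.0105, 0.6626, 0.1071, -0.4840]

-0.0421 0.1270 -0.0105 0.6626 0.1071 -0.4840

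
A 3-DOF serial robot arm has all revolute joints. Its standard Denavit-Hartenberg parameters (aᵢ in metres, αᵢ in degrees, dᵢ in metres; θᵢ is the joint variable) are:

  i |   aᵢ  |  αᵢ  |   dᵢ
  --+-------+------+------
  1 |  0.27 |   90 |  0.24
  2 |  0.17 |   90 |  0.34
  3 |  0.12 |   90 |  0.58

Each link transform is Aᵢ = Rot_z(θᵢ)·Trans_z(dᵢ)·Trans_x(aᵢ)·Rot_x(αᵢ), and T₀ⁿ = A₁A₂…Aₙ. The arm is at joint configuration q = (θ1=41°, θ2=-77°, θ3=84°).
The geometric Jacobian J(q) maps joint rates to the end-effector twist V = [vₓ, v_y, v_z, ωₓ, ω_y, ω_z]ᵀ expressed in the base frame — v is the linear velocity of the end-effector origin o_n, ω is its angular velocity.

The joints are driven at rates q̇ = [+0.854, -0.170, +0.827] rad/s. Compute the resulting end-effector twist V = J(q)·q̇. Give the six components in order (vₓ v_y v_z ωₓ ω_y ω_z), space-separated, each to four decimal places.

0.3889 0.0368 0.1853 -0.7197 -0.4004 0.6680

o_n = [0.1096, -0.5134, -0.0683]
J₁: ẑ×o_n = [0.5134, 0.1096, -0.0000], ω = ẑ
J2: z=[0.6561, -0.7547, 0.0000] o=[0.2038, 0.1771, 0.2400] → [0.2327, 0.2023, -0.5241, 0.6561, -0.7547, 0.0000]
J3: z=[-0.7354, -0.6392, -0.2250] o=[0.4557, -0.0544, 0.0744] → [-0.0120, -0.0271, 0.1163, -0.7354, -0.6392, -0.2250]
V = J·q̇ = [0.3889, 0.0368, 0.1853, -0.7197, -0.4004, 0.6680]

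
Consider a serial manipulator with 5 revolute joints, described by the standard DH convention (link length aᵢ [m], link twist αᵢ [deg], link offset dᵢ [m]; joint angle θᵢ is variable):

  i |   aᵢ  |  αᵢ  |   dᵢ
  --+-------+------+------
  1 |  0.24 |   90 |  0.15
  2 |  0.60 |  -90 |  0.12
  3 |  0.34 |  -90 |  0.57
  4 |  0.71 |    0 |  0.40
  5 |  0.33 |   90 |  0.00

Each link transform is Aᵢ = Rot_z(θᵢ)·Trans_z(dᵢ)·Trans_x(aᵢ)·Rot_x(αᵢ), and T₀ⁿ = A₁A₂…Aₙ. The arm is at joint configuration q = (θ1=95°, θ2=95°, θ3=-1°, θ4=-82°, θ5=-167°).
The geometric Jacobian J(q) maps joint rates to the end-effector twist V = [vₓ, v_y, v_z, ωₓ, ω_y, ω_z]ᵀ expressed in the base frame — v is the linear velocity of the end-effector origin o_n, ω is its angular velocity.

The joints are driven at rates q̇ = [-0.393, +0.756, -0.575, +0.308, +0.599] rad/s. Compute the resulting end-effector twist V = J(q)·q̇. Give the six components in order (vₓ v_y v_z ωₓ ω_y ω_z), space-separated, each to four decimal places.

o_n = [-0.2034, -0.8230, 0.9898]
J₁: ẑ×o_n = [0.8230, -0.2034, 0.0000], ω = ẑ
J2: z=[0.9962, 0.0872, 0.0000] o=[-0.0209, 0.2391, 0.1500] → [0.0732, -0.8367, -1.0422, 0.9962, 0.0872, 0.0000]
J3: z=[0.0868, -0.9924, -0.0872] o=[0.1032, 0.1975, 0.7477] → [-0.3292, 0.0057, -0.3928, 0.0868, -0.9924, -0.0872]
J4: z=[-0.9959, -0.0887, 0.0174] o=[0.1612, -0.3972, 1.0367] → [0.0116, -0.0530, 0.3918, -0.9959, -0.0887, 0.0174]
J5: z=[-0.9959, -0.0887, 0.0174] o=[-0.1737, -1.1389, 1.0808] → [0.0026, -0.0911, -0.3172, -0.9959, -0.0887, 0.0174]
V = J·q̇ = [-0.0737, -0.6267, -0.6313, -0.2001, 0.5561, -0.3271]

-0.0737 -0.6267 -0.6313 -0.2001 0.5561 -0.3271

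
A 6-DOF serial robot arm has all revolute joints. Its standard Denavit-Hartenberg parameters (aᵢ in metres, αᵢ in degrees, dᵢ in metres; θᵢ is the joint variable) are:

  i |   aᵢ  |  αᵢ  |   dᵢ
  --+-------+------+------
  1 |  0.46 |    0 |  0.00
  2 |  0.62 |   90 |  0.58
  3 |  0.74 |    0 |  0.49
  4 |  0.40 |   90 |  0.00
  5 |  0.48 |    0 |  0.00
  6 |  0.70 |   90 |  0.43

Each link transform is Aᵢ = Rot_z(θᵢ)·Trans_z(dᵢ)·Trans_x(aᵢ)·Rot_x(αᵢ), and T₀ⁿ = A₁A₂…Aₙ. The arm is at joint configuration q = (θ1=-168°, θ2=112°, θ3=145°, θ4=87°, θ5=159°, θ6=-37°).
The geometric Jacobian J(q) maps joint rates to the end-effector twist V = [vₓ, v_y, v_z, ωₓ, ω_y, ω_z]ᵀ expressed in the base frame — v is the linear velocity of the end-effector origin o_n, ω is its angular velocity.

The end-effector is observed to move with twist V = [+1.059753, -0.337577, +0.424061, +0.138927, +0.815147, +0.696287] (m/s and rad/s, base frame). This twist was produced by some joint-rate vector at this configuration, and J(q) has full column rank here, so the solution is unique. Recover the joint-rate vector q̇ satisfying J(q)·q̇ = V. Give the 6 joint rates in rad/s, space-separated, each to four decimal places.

o_n = [-1.5284, -0.7422, 1.5994]
J₁: ẑ×o_n = [0.7422, -1.5284, 0.0000], ω = ẑ
J2: z=[0.0000, 0.0000, 1.0000] o=[-0.4499, -0.0956, 0.0000] → [0.6466, -1.0785, 0.0000, 0.0000, 0.0000, 1.0000]
J3: z=[-0.8290, -0.5592, 0.0000] o=[-0.1032, -0.6096, 0.5800] → [-0.5700, 0.8451, -0.6870, -0.8290, -0.5592, 0.0000]
J4: z=[-0.8290, -0.5592, 0.0000] o=[-0.8484, -0.3811, 1.0044] → [-0.3327, 0.4932, -0.0808, -0.8290, -0.5592, 0.0000]
J5: z=[-0.4407, 0.6533, 0.6157] o=[-0.9862, -0.1769, 0.6892] → [0.9426, 0.0672, 0.6033, -0.4407, 0.6533, 0.6157]
J6: z=[-0.4407, 0.6533, 0.6157] o=[-0.9745, -0.5019, 1.0424] → [0.5119, -0.0956, 0.4678, -0.4407, 0.6533, 0.6157]
q̇ = J⁺·V = [-0.1360, 0.3650, 0.1620, -0.7330, 0.8930, -0.1340]

-0.1360 0.3650 0.1620 -0.7330 0.8930 -0.1340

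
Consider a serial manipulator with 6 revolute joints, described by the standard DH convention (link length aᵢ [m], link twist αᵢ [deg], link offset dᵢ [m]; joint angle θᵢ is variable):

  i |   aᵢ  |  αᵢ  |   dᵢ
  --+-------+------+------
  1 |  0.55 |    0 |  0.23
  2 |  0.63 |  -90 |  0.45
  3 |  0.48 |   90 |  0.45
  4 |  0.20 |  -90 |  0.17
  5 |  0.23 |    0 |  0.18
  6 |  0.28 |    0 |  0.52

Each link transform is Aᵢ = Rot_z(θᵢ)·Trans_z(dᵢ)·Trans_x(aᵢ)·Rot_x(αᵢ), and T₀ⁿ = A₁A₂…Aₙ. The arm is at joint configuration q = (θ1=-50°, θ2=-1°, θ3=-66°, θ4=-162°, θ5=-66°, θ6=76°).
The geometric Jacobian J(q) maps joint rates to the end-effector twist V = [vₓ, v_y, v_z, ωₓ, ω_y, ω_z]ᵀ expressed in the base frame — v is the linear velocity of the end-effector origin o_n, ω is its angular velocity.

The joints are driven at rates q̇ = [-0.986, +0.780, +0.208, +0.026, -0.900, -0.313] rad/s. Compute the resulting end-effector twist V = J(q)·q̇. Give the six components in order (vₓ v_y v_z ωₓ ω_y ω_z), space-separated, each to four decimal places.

-0.6712 -0.1099 0.3532 0.9473 0.9938 -0.5379

o_n = [0.2947, -0.9710, 0.9563]
J₁: ẑ×o_n = [0.9710, 0.2947, -0.0000], ω = ẑ
J2: z=[0.0000, 0.0000, 1.0000] o=[0.3535, -0.4213, 0.2300] → [0.5497, -0.0588, 0.0000, 0.0000, 0.0000, 1.0000]
J3: z=[0.7771, 0.6293, 0.0000] o=[0.7500, -0.9109, 0.6800] → [0.1739, -0.2147, 0.2398, 0.7771, 0.6293, 0.0000]
J4: z=[-0.5749, 0.7100, 0.4067] o=[1.2226, -0.7795, 1.1185] → [-0.0372, -0.4706, 0.7689, -0.5749, 0.7100, 0.4067]
J5: z=[-0.6600, -0.6962, 0.2823] o=[1.0281, -0.6375, 1.0139] → [0.1342, -0.2450, -0.2905, -0.6600, -0.6962, 0.2823]
J6: z=[-0.6600, -0.6962, 0.2823] o=[0.7433, -0.6037, 1.0689] → [0.1820, -0.2009, -0.0699, -0.6600, -0.6962, 0.2823]
V = J·q̇ = [-0.6712, -0.1099, 0.3532, 0.9473, 0.9938, -0.5379]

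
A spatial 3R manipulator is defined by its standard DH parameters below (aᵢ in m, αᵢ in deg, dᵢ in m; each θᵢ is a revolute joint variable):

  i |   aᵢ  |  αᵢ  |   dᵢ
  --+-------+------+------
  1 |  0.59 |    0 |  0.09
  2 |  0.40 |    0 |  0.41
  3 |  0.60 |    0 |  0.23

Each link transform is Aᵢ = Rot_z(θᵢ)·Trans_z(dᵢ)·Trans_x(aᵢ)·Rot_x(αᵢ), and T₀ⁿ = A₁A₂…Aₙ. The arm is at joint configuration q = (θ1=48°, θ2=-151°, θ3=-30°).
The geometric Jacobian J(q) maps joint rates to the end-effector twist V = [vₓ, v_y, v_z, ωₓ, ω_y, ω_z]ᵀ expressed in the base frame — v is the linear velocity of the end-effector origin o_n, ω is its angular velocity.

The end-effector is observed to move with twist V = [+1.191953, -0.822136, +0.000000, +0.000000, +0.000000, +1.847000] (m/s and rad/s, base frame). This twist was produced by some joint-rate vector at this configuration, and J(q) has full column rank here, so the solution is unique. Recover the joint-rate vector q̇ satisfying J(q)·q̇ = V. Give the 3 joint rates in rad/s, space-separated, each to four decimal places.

o_n = [-0.1044, -0.3901, 0.7300]
J₁: ẑ×o_n = [0.3901, -0.1044, 0.0000], ω = ẑ
J2: z=[0.0000, 0.0000, 1.0000] o=[0.3948, 0.4385, 0.0900] → [0.8286, -0.4992, 0.0000, 0.0000, 0.0000, 1.0000]
J3: z=[0.0000, 0.0000, 1.0000] o=[0.3048, 0.0487, 0.5000] → [0.4388, -0.4092, 0.0000, 0.0000, 0.0000, 1.0000]
q̇ = J⁺·V = [0.0740, 0.9880, 0.7850]

0.0740 0.9880 0.7850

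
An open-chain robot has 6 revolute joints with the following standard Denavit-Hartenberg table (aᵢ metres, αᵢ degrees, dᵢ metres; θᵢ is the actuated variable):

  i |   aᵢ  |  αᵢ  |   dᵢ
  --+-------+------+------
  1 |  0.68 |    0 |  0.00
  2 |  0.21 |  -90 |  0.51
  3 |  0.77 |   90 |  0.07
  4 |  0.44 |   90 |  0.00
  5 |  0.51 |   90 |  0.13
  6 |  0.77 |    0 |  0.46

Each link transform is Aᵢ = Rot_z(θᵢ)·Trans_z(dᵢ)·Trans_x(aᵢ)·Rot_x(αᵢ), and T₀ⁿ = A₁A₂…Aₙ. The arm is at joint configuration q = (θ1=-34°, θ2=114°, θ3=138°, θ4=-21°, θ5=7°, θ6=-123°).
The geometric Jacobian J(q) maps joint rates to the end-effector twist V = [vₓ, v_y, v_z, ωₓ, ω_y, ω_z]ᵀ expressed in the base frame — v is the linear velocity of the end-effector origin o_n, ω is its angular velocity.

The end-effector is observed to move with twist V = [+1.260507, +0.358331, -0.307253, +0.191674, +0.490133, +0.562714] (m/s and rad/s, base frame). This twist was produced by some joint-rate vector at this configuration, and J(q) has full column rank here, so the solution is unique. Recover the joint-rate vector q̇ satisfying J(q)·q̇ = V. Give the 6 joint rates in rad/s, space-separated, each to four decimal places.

0.5990 0.7260 -0.4910 0.7440 -0.4070 -0.1690

o_n = [0.0183, -1.5069, -0.1639]
J₁: ẑ×o_n = [1.5069, 0.0183, -0.0000], ω = ẑ
J2: z=[0.0000, 0.0000, 1.0000] o=[0.5637, -0.3803, 0.0000] → [1.1267, -0.5454, 0.0000, 0.0000, 0.0000, 1.0000]
J3: z=[-0.9848, 0.1736, 0.0000] o=[0.6002, -0.1734, 0.5100] → [-0.1170, -0.6637, 1.4143, -0.9848, 0.1736, 0.0000]
J4: z=[0.1162, 0.6590, -0.7431] o=[0.4319, -0.7248, -0.0052] → [-0.6858, 0.3258, 0.1817, 0.1162, 0.6590, -0.7431]
J5: z=[0.9656, 0.1002, 0.2398] o=[0.5342, -1.0528, -0.2801] → [0.1205, -0.2359, -0.3868, 0.9656, 0.1002, 0.2398]
J6: z=[-0.0870, -0.7449, 0.6615] o=[0.7846, -1.3762, -0.6113] → [-0.2468, -0.4680, -0.5595, -0.0870, -0.7449, 0.6615]
q̇ = J⁺·V = [0.5990, 0.7260, -0.4910, 0.7440, -0.4070, -0.1690]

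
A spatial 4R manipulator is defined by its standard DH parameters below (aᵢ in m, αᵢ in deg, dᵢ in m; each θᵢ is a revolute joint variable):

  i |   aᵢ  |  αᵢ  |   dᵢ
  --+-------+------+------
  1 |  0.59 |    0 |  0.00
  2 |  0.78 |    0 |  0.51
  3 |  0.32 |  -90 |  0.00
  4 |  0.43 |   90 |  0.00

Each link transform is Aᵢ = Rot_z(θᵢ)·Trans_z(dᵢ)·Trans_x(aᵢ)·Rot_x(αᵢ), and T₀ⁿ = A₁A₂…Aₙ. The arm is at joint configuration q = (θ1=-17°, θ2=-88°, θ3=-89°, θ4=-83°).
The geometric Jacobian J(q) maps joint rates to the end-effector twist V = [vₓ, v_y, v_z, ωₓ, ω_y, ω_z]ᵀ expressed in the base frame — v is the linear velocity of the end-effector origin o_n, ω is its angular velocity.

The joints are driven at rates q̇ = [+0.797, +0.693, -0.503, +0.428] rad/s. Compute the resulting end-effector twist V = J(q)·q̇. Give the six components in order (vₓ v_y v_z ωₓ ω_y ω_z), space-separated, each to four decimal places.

o_n = [0.0010, -0.8358, 0.9368]
J₁: ẑ×o_n = [0.8358, 0.0010, -0.0000], ω = ẑ
J2: z=[0.0000, 0.0000, 1.0000] o=[0.5642, -0.1725, 0.0000] → [0.6633, -0.5632, 0.0000, 0.0000, 0.0000, 1.0000]
J3: z=[0.0000, 0.0000, 1.0000] o=[0.3623, -0.9259, 0.5100] → [-0.0901, -0.3613, 0.0000, 0.0000, 0.0000, 1.0000]
J4: z=[-0.2419, -0.9703, 0.0000] o=[0.0518, -0.8485, 0.5100] → [-0.4141, 0.1033, -0.0524, -0.2419, -0.9703, 0.0000]
V = J·q̇ = [0.9939, -0.1636, -0.0224, -0.1035, -0.4153, 0.9870]

0.9939 -0.1636 -0.0224 -0.1035 -0.4153 0.9870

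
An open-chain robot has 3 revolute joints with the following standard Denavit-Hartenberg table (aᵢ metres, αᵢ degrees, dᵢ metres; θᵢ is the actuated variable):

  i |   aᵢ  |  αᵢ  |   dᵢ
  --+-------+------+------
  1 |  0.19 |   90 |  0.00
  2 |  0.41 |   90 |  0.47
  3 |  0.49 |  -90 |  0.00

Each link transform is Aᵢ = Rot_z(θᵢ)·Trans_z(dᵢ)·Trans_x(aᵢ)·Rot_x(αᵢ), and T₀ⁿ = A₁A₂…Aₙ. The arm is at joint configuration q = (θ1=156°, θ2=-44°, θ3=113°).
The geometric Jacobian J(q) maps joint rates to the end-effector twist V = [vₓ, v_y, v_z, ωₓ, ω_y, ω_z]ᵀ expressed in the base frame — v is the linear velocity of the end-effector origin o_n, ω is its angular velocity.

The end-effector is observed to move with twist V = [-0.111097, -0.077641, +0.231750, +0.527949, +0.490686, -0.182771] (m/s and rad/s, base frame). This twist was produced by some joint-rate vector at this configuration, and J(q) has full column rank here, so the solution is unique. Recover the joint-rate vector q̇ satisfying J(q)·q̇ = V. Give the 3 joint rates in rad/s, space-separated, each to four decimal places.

0.1100 0.6630 0.4070

o_n = [0.0574, 0.9826, -0.1518]
J₁: ẑ×o_n = [-0.9826, 0.0574, 0.0000], ω = ẑ
J2: z=[0.4067, 0.9135, 0.0000] o=[-0.1736, 0.0773, 0.0000] → [-0.1387, 0.0617, 0.1572, 0.4067, 0.9135, 0.0000]
J3: z=[0.6346, -0.2825, -0.7193] o=[-0.2518, 0.6266, -0.2848] → [0.2185, -0.3069, 0.3133, 0.6346, -0.2825, -0.7193]
q̇ = J⁺·V = [0.1100, 0.6630, 0.4070]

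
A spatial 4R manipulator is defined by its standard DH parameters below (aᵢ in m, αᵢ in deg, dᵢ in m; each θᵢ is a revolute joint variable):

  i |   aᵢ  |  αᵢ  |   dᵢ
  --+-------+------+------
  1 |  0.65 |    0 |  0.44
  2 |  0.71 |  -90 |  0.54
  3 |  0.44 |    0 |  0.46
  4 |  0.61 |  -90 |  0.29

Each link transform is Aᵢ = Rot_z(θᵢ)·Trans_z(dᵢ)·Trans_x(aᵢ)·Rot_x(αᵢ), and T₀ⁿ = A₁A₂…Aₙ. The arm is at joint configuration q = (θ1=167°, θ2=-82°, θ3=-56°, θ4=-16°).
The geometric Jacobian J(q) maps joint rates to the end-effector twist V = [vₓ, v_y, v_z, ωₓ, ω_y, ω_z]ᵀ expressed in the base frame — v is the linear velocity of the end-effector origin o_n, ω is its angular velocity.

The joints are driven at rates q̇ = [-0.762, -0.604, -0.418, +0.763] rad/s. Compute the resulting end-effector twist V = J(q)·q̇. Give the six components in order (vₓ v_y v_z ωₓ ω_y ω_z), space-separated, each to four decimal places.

o_n = [-1.2807, 1.3518, 1.9249]
J₁: ẑ×o_n = [-1.3518, -1.2807, 0.0000], ω = ẑ
J2: z=[0.0000, 0.0000, 1.0000] o=[-0.6333, 0.1462, 0.4400] → [-1.2056, -0.6474, 0.0000, 0.0000, 0.0000, 1.0000]
J3: z=[-0.9962, 0.0872, 0.0000] o=[-0.5715, 0.8535, 0.9800] → [0.0824, 0.9413, -0.4345, -0.9962, 0.0872, 0.0000]
J4: z=[-0.9962, 0.0872, 0.0000] o=[-1.0083, 1.1387, 1.3448] → [0.0506, 0.5779, -0.1885, -0.9962, 0.0872, 0.0000]
V = J·q̇ = [1.7624, 1.4144, 0.0378, -0.3437, 0.0301, -1.3660]

1.7624 1.4144 0.0378 -0.3437 0.0301 -1.3660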